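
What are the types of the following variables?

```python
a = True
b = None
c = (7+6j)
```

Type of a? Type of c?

a is assigned the constant True, which has type bool; c is assigned (7+6j), an int plus an imaginary literal (j suffix), which evaluates to complex

bool, complex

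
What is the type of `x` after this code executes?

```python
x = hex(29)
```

hex() returns str representation

str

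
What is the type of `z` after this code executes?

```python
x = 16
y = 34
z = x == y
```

Equality comparison returns bool

bool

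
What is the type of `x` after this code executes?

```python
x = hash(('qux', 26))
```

hash() returns int

int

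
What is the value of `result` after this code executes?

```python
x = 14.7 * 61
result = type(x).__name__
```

x is float; result = 'float'

'float'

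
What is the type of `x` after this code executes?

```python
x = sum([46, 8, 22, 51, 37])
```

sum() of ints returns int

int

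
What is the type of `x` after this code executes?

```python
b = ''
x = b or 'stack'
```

'or' returns first truthy value (str)

str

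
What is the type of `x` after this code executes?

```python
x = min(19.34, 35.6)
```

min() of floats returns float

float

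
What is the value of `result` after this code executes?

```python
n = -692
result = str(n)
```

n = -692; result = '-692'

'-692'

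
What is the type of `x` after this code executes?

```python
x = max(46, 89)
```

max() of ints returns int

int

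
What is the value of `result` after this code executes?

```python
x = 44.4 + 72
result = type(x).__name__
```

x is float; result = 'float'

'float'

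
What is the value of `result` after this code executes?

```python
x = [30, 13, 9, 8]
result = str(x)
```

x = [30, 13, 9, 8]; result = '[30, 13, 9, 8]'

'[30, 13, 9, 8]'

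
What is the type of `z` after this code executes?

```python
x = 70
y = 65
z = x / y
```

int / int = float

float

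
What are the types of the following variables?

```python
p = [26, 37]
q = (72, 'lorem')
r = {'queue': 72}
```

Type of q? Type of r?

q is assigned a tuple (parenthesized, comma-separated values); r is assigned a dict literal ({key: value})

tuple, dict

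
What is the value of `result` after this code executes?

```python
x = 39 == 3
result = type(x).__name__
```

x is bool; result = 'bool'

'bool'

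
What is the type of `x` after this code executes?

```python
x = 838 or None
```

'or' returns first truthy value

int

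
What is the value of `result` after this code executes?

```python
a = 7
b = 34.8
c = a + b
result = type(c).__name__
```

a is int; b is float; c is float; result = 'float'

'float'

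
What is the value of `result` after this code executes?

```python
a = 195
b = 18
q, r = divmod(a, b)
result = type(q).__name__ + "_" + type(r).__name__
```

a is int; b is int; q is int; r is int; result = 'int_int'

'int_int'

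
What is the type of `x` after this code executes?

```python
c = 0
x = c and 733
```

'and' returns first falsy value (0 is int)

int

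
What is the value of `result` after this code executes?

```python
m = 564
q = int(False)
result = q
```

m = 564; q = 0; result = 0

0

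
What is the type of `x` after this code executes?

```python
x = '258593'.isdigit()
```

str.isdigit() returns bool

bool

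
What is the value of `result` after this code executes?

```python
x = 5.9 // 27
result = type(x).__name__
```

x is float; result = 'float'

'float'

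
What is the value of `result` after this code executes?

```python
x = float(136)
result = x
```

x = 136.0; result = 136.0

136.0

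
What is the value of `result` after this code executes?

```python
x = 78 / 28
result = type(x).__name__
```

x is float; result = 'float'

'float'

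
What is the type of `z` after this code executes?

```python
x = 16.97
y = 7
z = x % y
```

float % int = float

float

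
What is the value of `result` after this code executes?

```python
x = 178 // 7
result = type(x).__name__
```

x is int; result = 'int'

'int'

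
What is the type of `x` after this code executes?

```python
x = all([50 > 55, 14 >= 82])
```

all() returns bool

bool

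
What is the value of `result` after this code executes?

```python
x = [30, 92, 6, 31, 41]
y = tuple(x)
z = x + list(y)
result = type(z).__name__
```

x is list; y is tuple; z is list; result = 'list'

'list'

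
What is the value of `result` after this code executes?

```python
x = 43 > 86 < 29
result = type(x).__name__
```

x is bool; result = 'bool'

'bool'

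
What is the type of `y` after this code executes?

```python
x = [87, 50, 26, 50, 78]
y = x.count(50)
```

list.count() returns int

int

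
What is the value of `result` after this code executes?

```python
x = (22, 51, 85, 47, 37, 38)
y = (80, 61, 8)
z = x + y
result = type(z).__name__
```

x is tuple; y is tuple; z is tuple; result = 'tuple'

'tuple'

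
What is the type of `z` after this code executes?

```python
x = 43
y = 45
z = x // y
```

int // int = int

int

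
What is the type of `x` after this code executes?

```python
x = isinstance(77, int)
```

isinstance() returns bool

bool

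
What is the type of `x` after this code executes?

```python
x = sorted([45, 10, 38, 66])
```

sorted() always returns list

list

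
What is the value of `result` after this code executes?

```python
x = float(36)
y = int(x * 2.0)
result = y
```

x = 36.0; y = 72; result = 72

72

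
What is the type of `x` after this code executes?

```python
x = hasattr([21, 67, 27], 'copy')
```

hasattr() returns bool

bool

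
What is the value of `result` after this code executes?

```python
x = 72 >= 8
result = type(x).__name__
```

x is bool; result = 'bool'

'bool'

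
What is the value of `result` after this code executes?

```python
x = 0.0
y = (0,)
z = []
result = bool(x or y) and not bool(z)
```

x = 0.0; y = (0,); z = []; result = True

True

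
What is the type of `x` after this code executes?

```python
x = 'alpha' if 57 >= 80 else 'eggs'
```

Both branches of conditional are str

str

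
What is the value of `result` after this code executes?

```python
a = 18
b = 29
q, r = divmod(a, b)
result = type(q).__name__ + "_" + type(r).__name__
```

a is int; b is int; q is int; r is int; result = 'int_int'

'int_int'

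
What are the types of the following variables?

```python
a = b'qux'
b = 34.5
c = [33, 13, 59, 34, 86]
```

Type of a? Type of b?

a is assigned a bytes literal (b'...' prefix); b is assigned a number with a decimal point, so it is a float

bytes, float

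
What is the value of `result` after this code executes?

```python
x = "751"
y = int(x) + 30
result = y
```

x = '751'; y = 781; result = 781

781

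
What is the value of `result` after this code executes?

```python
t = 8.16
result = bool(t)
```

t = 8.16; result = True

True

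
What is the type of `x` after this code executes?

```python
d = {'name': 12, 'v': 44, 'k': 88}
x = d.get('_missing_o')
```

dict.get() returns None when key not found

NoneType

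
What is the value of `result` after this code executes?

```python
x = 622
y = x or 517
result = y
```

x = 622; y = 622; result = 622

622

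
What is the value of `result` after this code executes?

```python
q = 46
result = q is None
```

q = 46; result = False

False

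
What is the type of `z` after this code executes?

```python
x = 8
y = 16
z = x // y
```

int // int = int

int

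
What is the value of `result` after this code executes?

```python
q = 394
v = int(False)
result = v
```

q = 394; v = 0; result = 0

0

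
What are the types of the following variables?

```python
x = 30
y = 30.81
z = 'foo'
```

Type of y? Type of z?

y is assigned a number with a decimal point, so it is a float; z is assigned a quoted string literal, so it is a str

float, str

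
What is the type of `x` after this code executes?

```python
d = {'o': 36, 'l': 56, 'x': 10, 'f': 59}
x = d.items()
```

dict.items() returns dict_items view

dict_items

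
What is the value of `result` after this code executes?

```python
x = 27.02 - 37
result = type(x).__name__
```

x is float; result = 'float'

'float'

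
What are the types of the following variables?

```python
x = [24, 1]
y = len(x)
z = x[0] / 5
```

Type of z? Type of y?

int / int = float; len() returns int

float, int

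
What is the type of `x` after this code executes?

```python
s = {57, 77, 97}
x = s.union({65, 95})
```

set.union() returns a new set

set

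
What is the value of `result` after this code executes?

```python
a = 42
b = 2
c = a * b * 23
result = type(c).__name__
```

a is int; b is int; c is int; result = 'int'

'int'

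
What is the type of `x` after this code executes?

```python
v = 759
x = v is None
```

'is' comparison returns bool

bool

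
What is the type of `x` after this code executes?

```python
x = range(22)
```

range() returns a range object

range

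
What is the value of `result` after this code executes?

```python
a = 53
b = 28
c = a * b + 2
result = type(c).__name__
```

a is int; b is int; c is int; result = 'int'

'int'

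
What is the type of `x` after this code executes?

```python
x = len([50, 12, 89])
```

len() always returns int

int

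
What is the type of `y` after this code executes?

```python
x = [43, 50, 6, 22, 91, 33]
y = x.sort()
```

list.sort() returns None (mutates in place)

NoneType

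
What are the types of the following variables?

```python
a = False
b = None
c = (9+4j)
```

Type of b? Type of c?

b is assigned None, whose type is NoneType; c is assigned (9+4j), an int plus an imaginary literal (j suffix), which evaluates to complex

NoneType, complex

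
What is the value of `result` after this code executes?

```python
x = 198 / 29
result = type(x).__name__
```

x is float; result = 'float'

'float'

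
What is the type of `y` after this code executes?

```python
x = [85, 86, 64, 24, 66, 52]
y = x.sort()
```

list.sort() returns None (mutates in place)

NoneType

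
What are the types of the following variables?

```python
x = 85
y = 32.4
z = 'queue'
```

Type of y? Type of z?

y is assigned a number with a decimal point, so it is a float; z is assigned a quoted string literal, so it is a str

float, str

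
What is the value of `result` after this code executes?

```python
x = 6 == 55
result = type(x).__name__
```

x is bool; result = 'bool'

'bool'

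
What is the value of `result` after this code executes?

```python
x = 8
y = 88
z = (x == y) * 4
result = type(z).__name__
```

x is int; y is int; z is int; result = 'int'

'int'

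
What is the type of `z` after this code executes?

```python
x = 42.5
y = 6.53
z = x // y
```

float // float = float

float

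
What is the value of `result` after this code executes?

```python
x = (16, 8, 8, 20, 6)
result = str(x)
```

x = (16, 8, 8, 20, 6); result = '(16, 8, 8, 20, 6)'

'(16, 8, 8, 20, 6)'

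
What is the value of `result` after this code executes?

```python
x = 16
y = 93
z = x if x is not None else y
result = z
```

x = 16; y = 93; z = 16; result = 16

16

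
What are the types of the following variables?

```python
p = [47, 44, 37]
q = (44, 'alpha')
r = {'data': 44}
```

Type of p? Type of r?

p is assigned a list literal (square brackets); r is assigned a dict literal ({key: value})

list, dict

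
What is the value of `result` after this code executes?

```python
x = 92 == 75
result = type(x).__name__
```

x is bool; result = 'bool'

'bool'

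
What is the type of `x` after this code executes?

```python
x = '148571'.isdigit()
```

str.isdigit() returns bool

bool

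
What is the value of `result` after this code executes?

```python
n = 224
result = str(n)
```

n = 224; result = '224'

'224'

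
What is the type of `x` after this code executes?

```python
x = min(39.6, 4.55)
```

min() of floats returns float

float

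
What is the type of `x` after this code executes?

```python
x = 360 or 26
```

'or' returns first truthy value (int)

int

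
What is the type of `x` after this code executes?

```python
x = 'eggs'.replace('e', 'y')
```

str.replace() returns str

str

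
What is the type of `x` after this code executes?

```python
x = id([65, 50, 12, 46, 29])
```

id() returns int

int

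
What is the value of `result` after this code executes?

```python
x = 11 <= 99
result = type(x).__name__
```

x is bool; result = 'bool'

'bool'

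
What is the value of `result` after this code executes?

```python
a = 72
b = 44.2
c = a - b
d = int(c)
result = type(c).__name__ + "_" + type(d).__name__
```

a is int; b is float; c is float; d is int; result = 'float_int'

'float_int'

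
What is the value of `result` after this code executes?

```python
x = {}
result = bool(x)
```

x = {}; result = False

False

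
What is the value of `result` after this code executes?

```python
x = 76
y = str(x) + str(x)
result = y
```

x = 76; y = '7676'; result = '7676'

'7676'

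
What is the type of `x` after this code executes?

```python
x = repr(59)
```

repr() returns str

str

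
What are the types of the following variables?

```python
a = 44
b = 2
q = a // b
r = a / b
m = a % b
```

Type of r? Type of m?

/ returns float; % of ints returns int

float, int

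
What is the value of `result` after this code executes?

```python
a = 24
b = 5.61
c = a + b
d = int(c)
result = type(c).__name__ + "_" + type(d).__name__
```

a is int; b is float; c is float; d is int; result = 'float_int'

'float_int'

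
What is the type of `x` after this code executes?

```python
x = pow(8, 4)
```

pow(int, int) returns int

int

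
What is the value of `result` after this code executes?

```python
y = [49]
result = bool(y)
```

y = [49]; result = True

True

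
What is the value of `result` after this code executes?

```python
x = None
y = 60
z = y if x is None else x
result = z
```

x = None; y = 60; z = 60; result = 60

60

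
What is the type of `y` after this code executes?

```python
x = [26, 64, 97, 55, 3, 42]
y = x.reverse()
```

list.reverse() returns None

NoneType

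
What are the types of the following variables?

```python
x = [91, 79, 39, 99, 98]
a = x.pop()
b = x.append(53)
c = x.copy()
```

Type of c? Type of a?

copy() returns list; pop() returns element

list, int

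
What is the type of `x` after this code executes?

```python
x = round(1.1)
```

round() with no decimal places returns int

int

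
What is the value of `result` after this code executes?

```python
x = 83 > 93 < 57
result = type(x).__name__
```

x is bool; result = 'bool'

'bool'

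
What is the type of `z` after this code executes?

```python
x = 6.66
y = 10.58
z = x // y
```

float // float = float

float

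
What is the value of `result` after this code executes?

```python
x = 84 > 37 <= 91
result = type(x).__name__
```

x is bool; result = 'bool'

'bool'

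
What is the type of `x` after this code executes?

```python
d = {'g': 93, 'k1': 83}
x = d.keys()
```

.keys() returns dict_keys view

dict_keys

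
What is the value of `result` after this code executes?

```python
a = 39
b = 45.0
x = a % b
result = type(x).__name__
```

a is int; b is float; x is float; result = 'float'

'float'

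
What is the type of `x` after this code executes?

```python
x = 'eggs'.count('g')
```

str.count() returns int

int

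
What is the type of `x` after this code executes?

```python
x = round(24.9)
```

round() with no decimal places returns int

int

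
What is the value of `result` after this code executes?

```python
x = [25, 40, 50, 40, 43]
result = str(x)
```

x = [25, 40, 50, 40, 43]; result = '[25, 40, 50, 40, 43]'

'[25, 40, 50, 40, 43]'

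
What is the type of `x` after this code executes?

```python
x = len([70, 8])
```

len() always returns int

int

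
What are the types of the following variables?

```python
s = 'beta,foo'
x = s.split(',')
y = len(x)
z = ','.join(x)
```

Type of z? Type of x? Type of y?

str.join() returns str; str.split() returns list; len() returns int

str, list, int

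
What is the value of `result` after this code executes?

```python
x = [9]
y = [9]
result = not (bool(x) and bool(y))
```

x = [9]; y = [9]; result = False

False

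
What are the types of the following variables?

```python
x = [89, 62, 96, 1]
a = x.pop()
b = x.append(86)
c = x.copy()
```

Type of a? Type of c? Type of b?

pop() returns element; copy() returns list; append() returns None

int, list, NoneType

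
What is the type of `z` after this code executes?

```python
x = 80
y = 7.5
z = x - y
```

int - float = float

float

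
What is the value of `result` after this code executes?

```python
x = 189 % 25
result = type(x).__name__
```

x is int; result = 'int'

'int'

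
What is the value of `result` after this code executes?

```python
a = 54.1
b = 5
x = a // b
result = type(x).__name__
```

a is float; b is int; x is float; result = 'float'

'float'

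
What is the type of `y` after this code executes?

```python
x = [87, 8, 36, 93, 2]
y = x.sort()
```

list.sort() returns None (mutates in place)

NoneType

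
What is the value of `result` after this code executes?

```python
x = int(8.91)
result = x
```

x = 8; result = 8

8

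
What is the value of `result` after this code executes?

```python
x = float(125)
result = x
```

x = 125.0; result = 125.0

125.0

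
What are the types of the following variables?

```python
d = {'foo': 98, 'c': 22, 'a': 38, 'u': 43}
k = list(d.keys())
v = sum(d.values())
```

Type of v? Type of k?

sum of ints is int; list() converts to list

int, list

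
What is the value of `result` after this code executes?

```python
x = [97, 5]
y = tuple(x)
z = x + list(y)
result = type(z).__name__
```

x is list; y is tuple; z is list; result = 'list'

'list'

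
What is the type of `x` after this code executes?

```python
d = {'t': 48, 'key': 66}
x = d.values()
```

.values() returns dict_values view

dict_values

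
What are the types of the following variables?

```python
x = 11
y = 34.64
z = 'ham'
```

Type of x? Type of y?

x is assigned a bare integer (no decimal point), so it is an int; y is assigned a number with a decimal point, so it is a float

int, float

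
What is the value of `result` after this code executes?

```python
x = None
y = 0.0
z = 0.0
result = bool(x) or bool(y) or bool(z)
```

x = None; y = 0.0; z = 0.0; result = False

False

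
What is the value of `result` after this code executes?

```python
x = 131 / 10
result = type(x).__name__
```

x is float; result = 'float'

'float'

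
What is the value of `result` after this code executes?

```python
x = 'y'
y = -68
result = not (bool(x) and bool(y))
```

x = 'y'; y = -68; result = False

False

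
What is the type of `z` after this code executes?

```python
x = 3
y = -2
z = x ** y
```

int ** negative = float

float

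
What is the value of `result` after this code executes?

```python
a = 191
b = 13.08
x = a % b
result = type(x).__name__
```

a is int; b is float; x is float; result = 'float'

'float'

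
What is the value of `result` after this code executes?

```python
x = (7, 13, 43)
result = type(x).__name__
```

x is tuple; result = 'tuple'

'tuple'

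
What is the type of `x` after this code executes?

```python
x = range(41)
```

range() returns a range object

range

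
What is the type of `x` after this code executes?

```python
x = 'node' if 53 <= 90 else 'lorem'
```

Both branches of conditional are str

str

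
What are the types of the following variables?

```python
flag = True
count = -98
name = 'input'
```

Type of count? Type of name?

count is assigned a bare integer (no decimal point), so it is an int; name is assigned a quoted string literal, so it is a str

int, str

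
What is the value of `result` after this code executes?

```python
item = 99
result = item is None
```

item = 99; result = False

False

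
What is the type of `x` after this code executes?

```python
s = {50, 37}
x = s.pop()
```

Popping from set[int] returns int

int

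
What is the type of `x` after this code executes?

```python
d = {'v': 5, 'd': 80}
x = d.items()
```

dict.items() returns dict_items view

dict_items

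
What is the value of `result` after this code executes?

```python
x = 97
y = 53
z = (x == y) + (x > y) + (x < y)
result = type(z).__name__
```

x is int; y is int; z is int; result = 'int'

'int'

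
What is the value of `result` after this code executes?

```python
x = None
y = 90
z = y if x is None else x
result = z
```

x = None; y = 90; z = 90; result = 90

90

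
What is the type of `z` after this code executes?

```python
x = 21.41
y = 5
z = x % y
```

float % int = float

float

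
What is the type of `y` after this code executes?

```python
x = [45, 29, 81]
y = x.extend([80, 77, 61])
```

list.extend() returns None

NoneType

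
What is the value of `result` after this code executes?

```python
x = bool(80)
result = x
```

x = True; result = True

True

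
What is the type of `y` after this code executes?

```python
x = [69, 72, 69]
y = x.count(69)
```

list.count() returns int

int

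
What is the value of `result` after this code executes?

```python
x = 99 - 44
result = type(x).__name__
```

x is int; result = 'int'

'int'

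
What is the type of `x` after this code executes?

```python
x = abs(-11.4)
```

abs() of float returns float

float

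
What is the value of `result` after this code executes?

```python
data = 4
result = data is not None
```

data = 4; result = True

True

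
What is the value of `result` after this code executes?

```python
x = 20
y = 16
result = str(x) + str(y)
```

x = 20; y = 16; result = '2016'

'2016'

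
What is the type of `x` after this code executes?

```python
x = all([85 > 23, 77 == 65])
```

all() returns bool

bool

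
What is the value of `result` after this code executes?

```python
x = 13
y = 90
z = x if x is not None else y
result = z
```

x = 13; y = 90; z = 13; result = 13

13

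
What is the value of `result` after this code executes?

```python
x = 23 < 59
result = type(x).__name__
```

x is bool; result = 'bool'

'bool'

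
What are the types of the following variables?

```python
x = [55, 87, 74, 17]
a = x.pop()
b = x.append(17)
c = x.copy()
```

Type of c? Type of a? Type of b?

copy() returns list; pop() returns element; append() returns None

list, int, NoneType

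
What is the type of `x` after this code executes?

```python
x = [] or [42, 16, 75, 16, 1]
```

'or' returns first truthy value (list)

list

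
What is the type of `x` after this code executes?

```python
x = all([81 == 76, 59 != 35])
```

all() returns bool

bool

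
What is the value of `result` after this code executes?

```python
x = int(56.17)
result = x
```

x = 56; result = 56

56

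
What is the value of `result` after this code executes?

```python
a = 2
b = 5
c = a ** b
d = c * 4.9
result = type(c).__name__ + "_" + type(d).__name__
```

a is int; b is int; c is int; d is float; result = 'int_float'

'int_float'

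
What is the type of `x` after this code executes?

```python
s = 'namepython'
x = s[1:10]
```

Slicing a str returns str

str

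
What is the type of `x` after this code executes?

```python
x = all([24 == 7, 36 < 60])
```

all() returns bool

bool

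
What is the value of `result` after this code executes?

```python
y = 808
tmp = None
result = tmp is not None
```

y = 808; tmp = None; result = False

False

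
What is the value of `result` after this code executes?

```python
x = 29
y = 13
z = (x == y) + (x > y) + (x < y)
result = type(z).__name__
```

x is int; y is int; z is int; result = 'int'

'int'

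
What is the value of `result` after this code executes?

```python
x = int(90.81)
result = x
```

x = 90; result = 90

90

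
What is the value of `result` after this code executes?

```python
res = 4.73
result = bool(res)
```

res = 4.73; result = True

True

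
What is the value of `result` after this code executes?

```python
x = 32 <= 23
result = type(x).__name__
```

x is bool; result = 'bool'

'bool'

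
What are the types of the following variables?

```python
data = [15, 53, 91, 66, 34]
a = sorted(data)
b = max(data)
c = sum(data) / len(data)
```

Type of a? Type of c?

sorted() returns list; int / int = float

list, float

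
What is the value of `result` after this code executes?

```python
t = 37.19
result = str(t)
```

t = 37.19; result = '37.19'

'37.19'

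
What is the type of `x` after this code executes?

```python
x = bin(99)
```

bin() returns str representation

str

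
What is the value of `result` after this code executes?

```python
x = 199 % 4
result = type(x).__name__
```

x is int; result = 'int'

'int'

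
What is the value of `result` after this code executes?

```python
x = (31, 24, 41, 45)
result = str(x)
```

x = (31, 24, 41, 45); result = '(31, 24, 41, 45)'

'(31, 24, 41, 45)'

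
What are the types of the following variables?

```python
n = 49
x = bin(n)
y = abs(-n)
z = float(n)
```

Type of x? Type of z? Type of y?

bin() returns str; float() returns float; abs() of int returns int

str, float, int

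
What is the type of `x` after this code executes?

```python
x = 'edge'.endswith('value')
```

str.endswith() returns bool

bool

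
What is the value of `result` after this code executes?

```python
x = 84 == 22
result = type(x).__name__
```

x is bool; result = 'bool'

'bool'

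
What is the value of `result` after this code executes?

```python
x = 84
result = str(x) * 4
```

x = 84; result = '84848484'

'84848484'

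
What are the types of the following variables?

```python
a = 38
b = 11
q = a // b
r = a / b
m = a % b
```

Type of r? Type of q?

/ returns float; // returns int

float, int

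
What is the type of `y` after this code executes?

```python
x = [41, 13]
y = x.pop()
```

list.pop() returns the popped element

int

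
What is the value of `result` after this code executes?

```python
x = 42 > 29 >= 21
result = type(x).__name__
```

x is bool; result = 'bool'

'bool'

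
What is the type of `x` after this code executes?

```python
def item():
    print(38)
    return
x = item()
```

Bare return returns None

NoneType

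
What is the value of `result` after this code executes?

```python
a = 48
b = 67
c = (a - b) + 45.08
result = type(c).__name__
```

a is int; b is int; c is float; result = 'float'

'float'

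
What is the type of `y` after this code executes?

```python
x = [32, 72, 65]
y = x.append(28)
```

list.append() returns None (mutates in place)

NoneType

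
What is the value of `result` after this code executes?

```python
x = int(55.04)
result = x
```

x = 55; result = 55

55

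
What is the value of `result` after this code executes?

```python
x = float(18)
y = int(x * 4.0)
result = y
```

x = 18.0; y = 72; result = 72

72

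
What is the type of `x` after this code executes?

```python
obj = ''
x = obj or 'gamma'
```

'or' returns first truthy value (str)

str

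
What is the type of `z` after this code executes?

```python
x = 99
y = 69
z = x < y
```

Comparison returns bool

bool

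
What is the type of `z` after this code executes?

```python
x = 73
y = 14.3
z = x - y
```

int - float = float

float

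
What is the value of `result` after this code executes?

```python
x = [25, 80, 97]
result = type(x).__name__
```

x is list; result = 'list'

'list'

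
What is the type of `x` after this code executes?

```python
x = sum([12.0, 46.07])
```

sum() of floats returns float

float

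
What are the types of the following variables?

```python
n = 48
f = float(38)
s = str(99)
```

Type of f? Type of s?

f is assigned the result of calling float(), which returns a float; s is assigned the result of calling str(), which returns a str

float, str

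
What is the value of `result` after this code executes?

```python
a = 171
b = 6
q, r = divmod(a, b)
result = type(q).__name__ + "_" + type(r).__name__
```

a is int; b is int; q is int; r is int; result = 'int_int'

'int_int'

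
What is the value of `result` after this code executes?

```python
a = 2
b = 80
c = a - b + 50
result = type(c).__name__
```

a is int; b is int; c is int; result = 'int'

'int'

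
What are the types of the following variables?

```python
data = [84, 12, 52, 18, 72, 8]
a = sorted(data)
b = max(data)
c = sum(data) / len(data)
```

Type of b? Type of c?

max of ints returns int; int / int = float

int, float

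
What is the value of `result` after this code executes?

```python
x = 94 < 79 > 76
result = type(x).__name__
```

x is bool; result = 'bool'

'bool'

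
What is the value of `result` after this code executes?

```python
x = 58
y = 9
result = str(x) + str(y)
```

x = 58; y = 9; result = '589'

'589'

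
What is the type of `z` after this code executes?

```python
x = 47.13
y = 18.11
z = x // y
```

float // float = float

float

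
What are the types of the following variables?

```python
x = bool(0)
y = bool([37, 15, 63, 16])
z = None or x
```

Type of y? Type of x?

bool() returns bool; bool() returns bool

bool, bool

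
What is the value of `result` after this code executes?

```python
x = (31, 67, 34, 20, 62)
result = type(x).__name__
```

x is tuple; result = 'tuple'

'tuple'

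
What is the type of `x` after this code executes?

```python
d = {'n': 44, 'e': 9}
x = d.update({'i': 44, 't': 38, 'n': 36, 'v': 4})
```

dict.update() returns None

NoneType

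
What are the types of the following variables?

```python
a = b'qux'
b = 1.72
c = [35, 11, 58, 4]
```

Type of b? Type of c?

b is assigned a number with a decimal point, so it is a float; c is assigned a list literal (square brackets)

float, list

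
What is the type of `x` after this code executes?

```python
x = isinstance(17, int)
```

isinstance() returns bool

bool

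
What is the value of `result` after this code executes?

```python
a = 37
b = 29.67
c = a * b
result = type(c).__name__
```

a is int; b is float; c is float; result = 'float'

'float'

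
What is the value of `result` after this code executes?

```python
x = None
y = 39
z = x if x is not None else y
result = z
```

x = None; y = 39; z = 39; result = 39

39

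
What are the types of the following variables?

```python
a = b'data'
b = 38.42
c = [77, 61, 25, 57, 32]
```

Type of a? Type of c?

a is assigned a bytes literal (b'...' prefix); c is assigned a list literal (square brackets)

bytes, list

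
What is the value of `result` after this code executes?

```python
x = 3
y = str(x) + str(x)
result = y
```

x = 3; y = '33'; result = '33'

'33'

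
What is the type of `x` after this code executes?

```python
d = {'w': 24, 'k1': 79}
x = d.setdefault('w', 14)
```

dict.setdefault() returns the (existing or default) value

int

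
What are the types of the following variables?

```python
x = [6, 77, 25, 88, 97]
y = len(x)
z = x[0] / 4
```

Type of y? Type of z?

len() returns int; int / int = float

int, float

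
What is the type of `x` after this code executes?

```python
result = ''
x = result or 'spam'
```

'or' returns first truthy value (str)

str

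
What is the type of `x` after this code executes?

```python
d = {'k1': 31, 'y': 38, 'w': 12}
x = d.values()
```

.values() returns dict_values view

dict_values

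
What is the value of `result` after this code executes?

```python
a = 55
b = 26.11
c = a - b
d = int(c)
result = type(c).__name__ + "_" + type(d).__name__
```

a is int; b is float; c is float; d is int; result = 'float_int'

'float_int'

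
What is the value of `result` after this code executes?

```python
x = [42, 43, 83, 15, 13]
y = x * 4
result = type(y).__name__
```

x is list; y is list; result = 'list'

'list'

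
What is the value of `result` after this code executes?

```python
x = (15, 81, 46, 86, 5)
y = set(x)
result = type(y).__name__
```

x is tuple; y is set; result = 'set'

'set'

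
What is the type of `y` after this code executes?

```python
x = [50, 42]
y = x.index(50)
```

list.index() returns int

int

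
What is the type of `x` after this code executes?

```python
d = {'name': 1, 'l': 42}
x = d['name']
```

Accessing dict[str, int] with str key returns int

int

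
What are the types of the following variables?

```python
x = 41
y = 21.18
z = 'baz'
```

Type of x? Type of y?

x is assigned a bare integer (no decimal point), so it is an int; y is assigned a number with a decimal point, so it is a float

int, float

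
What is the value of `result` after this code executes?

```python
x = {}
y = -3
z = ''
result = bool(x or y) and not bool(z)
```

x = {}; y = -3; z = ''; result = True

True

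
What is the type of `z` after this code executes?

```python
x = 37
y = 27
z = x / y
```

int / int = float

float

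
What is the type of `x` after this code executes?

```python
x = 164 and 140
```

'and' with truthy values returns last operand (int)

int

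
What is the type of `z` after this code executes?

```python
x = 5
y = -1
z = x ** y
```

int ** negative = float

float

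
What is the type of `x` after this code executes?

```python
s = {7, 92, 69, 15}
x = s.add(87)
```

set.add() returns None (mutates in place)

NoneType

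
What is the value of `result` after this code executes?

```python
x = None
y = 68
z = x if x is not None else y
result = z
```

x = None; y = 68; z = 68; result = 68

68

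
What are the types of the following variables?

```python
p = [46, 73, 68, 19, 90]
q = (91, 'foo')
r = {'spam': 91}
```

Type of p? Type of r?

p is assigned a list literal (square brackets); r is assigned a dict literal ({key: value})

list, dict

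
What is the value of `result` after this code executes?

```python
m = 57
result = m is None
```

m = 57; result = False

False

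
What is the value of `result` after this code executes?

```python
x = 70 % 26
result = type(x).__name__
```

x is int; result = 'int'

'int'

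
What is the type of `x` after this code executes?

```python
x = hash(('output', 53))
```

hash() returns int

int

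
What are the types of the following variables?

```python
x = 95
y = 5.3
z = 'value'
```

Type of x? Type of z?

x is assigned a bare integer (no decimal point), so it is an int; z is assigned a quoted string literal, so it is a str

int, str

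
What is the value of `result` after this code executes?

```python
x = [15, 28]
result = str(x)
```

x = [15, 28]; result = '[15, 28]'

'[15, 28]'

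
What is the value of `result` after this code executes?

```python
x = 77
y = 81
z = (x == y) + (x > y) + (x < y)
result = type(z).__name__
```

x is int; y is int; z is int; result = 'int'

'int'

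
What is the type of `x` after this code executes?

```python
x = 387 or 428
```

'or' returns first truthy value (int)

int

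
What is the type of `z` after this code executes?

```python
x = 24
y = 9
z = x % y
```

int % int = int

int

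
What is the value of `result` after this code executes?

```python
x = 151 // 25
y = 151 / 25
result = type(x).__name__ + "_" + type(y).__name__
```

x is int; y is float; result = 'int_float'

'int_float'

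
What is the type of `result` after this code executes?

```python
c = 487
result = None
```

None has type NoneType

NoneType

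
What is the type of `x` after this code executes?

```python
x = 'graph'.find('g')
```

str.find() returns int index

int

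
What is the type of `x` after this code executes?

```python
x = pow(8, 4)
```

pow(int, int) returns int

int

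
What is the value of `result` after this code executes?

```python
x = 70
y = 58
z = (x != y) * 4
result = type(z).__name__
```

x is int; y is int; z is int; result = 'int'

'int'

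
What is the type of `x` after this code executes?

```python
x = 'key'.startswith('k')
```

str.startswith() returns bool

bool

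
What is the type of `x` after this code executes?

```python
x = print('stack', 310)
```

print() returns None

NoneType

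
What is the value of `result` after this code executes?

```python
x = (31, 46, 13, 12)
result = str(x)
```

x = (31, 46, 13, 12); result = '(31, 46, 13, 12)'

'(31, 46, 13, 12)'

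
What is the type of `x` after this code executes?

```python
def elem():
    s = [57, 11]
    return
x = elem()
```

Bare return returns None

NoneType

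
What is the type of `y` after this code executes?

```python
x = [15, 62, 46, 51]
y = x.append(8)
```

list.append() returns None (mutates in place)

NoneType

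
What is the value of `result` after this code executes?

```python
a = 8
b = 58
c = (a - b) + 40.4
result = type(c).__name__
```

a is int; b is int; c is float; result = 'float'

'float'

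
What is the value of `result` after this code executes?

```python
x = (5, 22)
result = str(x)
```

x = (5, 22); result = '(5, 22)'

'(5, 22)'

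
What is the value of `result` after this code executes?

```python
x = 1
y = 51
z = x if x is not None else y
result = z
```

x = 1; y = 51; z = 1; result = 1

1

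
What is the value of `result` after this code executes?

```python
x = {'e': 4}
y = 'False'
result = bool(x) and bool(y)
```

x = {'e': 4}; y = 'False'; result = True

True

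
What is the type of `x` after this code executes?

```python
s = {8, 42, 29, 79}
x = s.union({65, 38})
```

set.union() returns a new set

set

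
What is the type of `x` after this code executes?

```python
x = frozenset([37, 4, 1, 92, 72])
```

frozenset() returns frozenset

frozenset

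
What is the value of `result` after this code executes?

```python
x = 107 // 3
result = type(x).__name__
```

x is int; result = 'int'

'int'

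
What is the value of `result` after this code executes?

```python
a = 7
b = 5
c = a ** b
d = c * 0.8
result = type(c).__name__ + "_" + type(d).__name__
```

a is int; b is int; c is int; d is float; result = 'int_float'

'int_float'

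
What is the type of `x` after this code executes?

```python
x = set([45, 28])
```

set() constructor returns set

set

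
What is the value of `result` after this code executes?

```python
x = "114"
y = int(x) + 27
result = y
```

x = '114'; y = 141; result = 141

141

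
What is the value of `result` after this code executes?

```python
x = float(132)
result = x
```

x = 132.0; result = 132.0

132.0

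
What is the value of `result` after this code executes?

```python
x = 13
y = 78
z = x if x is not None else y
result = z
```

x = 13; y = 78; z = 13; result = 13

13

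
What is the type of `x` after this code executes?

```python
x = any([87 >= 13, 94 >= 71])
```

any() returns bool

bool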